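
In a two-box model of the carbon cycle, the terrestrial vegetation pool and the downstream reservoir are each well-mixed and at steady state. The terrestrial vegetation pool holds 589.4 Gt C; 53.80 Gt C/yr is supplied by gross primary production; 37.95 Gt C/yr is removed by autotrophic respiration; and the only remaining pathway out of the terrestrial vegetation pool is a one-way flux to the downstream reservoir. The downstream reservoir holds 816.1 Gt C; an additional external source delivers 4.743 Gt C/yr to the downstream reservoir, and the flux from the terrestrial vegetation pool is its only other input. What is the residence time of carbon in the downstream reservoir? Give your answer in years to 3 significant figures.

39.6 yr

Balance the terrestrial vegetation pool: ΣF_in = 53.800 Gt C/yr.
Flux to the downstream reservoir = ΣF_in − (37.95) = 15.850 Gt C/yr.
Total input to the downstream reservoir = 15.850 + 4.743 = 20.593 Gt C/yr; at steady state this equals its total output.
τ = M / F = 816.1 / 20.593 = 39.63 yr.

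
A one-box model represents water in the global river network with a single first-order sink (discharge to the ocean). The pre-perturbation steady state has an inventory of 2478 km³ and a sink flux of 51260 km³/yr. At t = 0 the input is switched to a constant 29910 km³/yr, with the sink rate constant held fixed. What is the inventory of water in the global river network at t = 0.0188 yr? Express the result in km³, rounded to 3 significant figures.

The sink rate constant is k = F₀/M₀ = 51260/2478 = 20.69 yr⁻¹.
Solving dM/dt = F₁ − kM with M(0) = M₀ gives M(t) = F₁/k + (M₀ − F₁/k)·e^(−kt).
F₁/k = 29910/20.69 = 1445.9 km³; kt = 20.69 × 0.0188 = 0.3889, e^(−kt) = 0.6778.
M(0.0188) = 1445.9 + (2478 − 1445.9) × 0.6778 = 1445.9 + 699.6 = 2145.5 km³.

2150 km³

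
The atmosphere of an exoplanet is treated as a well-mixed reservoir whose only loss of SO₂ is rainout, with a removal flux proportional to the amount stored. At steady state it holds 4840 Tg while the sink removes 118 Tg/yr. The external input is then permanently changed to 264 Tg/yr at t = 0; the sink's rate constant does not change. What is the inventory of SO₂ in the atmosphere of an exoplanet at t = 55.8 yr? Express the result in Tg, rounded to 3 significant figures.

τ = M₀/F₀ = 4840/118 = 41.02 yr; rate constant k = 1/τ.
New steady state M_∞ = F₁/k = F₁·τ = 264 × 41.02 = 10828 Tg.
M(t) = M_∞ + (M₀ − M_∞)·e^(−t/τ); t/τ = 55.8/41.02 = 1.360, so e^(−t/τ) = 0.2566.
M(t) = 10828 − 5988 × 0.2566 = 9292.1 Tg.

9290 Tg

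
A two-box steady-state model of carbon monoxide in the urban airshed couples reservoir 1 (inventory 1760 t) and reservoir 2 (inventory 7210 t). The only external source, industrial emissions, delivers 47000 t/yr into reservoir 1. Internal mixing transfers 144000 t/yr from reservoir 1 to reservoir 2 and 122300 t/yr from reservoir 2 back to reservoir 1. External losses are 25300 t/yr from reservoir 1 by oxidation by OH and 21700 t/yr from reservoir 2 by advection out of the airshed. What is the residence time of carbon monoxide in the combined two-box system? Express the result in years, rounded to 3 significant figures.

For the system as a whole, the A↔B exchange is internal and contributes nothing to the throughput; only the external sinks remove mass.
M_total = 1760 + 7210 = 8970.0 t.
ΣF_external_out = 25300 + 21700 = 47000 t/yr.
τ = M_total / ΣF_ext = 8970.0 / 47000 = 0.1909 yr.

0.191 yr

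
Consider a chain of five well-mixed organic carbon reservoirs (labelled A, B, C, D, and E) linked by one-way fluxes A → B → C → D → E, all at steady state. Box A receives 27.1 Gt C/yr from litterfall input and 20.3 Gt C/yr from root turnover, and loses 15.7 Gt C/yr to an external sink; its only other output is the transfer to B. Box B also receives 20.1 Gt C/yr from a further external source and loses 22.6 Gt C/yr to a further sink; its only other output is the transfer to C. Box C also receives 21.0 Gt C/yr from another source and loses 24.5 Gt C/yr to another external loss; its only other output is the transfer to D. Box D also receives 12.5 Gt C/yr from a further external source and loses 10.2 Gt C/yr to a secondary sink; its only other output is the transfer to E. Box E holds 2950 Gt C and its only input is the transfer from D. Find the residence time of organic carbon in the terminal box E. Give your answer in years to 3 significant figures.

105 yr

Box A: F(A→B) = (27.1 + 20.3) − 15.7 = 31.700 Gt C/yr.
Box B: F(B→C) = (31.700 + 20.1) − 22.6 = 29.200 Gt C/yr.
Box C: F(C→D) = (29.200 + 21.0) − 24.5 = 25.700 Gt C/yr.
Box D: F(D→E) = (25.700 + 12.5) − 10.2 = 28.000 Gt C/yr.
Box E throughput = its input = 28.000 Gt C/yr; τ = 2950 / 28.000 = 105.4 yr.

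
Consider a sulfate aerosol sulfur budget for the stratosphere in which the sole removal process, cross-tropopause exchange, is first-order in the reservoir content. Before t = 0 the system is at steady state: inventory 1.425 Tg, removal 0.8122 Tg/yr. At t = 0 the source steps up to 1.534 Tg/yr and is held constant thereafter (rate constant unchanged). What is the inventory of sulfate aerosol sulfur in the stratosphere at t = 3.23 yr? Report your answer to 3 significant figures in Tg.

The sink rate constant is k = F₀/M₀ = 0.8122/1.425 = 0.5700 yr⁻¹.
Solving dM/dt = F₁ − kM with M(0) = M₀ gives M(t) = F₁/k + (M₀ − F₁/k)·e^(−kt).
F₁/k = 1.534/0.5700 = 2.6914 Tg; kt = 0.5700 × 3.23 = 1.841, e^(−kt) = 0.1587.
M(3.23) = 2.6914 + (1.425 − 2.6914) × 0.1587 = 2.6914 − 0.2009 = 2.4905 Tg.

2.49 Tg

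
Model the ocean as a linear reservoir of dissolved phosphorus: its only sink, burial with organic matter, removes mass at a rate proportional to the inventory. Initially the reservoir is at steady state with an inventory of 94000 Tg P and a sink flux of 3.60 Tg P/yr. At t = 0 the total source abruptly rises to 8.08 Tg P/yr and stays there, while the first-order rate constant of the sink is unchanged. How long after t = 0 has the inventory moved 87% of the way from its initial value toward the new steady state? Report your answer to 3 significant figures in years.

τ = M₀/F₀ = 94000/3.60 = 26110 yr.
The remaining gap fraction is e^(−t/τ); 87% covered ⇒ e^(−t/τ) = 0.130.
t = −τ ln(0.130) = 26110 × 2.040 = 53270 yr.

53300 yr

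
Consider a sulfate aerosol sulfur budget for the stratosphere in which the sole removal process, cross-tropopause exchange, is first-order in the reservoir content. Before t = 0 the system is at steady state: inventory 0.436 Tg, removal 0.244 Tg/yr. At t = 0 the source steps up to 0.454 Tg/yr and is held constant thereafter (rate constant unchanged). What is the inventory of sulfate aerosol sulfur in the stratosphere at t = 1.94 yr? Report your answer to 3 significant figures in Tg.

0.685 Tg

The sink rate constant is k = F₀/M₀ = 0.244/0.436 = 0.5596 yr⁻¹.
Solving dM/dt = F₁ − kM with M(0) = M₀ gives M(t) = F₁/k + (M₀ − F₁/k)·e^(−kt).
F₁/k = 0.454/0.5596 = 0.81125 Tg; kt = 0.5596 × 1.94 = 1.086, e^(−kt) = 0.3377.
M(1.94) = 0.81125 + (0.436 − 0.81125) × 0.3377 = 0.81125 − 0.1267 = 0.68454 Tg.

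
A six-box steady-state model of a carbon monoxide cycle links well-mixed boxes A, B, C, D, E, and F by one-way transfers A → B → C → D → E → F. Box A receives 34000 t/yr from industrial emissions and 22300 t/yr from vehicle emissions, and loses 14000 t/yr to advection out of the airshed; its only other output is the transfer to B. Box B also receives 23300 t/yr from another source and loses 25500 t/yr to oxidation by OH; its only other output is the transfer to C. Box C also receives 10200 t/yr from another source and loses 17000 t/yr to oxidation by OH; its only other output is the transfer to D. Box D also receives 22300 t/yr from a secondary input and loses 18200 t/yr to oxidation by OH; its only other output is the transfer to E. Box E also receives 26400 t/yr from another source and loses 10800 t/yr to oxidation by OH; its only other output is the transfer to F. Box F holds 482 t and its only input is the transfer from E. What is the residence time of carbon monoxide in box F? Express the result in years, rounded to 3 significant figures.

Box A: F(A→B) = (34000 + 22300) − 14000 = 42300 t/yr.
Box B: F(B→C) = (42300 + 23300) − 25500 = 40100 t/yr.
Box C: F(C→D) = (40100 + 10200) − 17000 = 33300 t/yr.
Box D: F(D→E) = (33300 + 22300) − 18200 = 37400 t/yr.
Box E: F(E→F) = (37400 + 26400) − 10800 = 53000 t/yr.
Box F throughput = its input = 53000 t/yr; τ = 482 / 53000 = 0.009094 yr.

0.00909 yr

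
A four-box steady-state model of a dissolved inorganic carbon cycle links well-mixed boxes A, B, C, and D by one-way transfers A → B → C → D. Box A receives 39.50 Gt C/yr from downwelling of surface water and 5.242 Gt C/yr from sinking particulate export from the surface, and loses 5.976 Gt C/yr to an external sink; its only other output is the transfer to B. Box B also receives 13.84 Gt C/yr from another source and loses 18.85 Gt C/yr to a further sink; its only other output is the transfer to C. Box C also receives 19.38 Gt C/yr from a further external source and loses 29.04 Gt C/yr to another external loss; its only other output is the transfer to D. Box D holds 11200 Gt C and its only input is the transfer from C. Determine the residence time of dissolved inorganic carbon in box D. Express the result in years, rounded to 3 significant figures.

Box A: F(A→B) = (39.50 + 5.242) − 5.976 = 38.766 Gt C/yr.
Box B: F(B→C) = (38.766 + 13.84) − 18.85 = 33.756 Gt C/yr.
Box C: F(C→D) = (33.756 + 19.38) − 29.04 = 24.096 Gt C/yr.
Box D throughput = its input = 24.096 Gt C/yr; τ = 11200 / 24.096 = 464.8 yr.

465 yr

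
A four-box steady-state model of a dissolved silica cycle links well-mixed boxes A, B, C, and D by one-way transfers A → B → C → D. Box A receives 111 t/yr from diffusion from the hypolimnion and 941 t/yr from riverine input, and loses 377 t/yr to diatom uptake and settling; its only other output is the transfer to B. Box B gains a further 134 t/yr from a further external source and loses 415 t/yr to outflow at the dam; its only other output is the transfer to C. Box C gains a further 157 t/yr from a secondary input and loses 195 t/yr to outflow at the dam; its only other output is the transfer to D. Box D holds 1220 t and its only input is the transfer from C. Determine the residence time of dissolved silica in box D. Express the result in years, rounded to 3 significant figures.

3.43 yr

Box A: F(A→B) = (111 + 941) − 377 = 675.00 t/yr.
Box B: F(B→C) = (675.00 + 134) − 415 = 394.00 t/yr.
Box C: F(C→D) = (394.00 + 157) − 195 = 356.00 t/yr.
Box D throughput = its input = 356.00 t/yr; τ = 1220 / 356.00 = 3.427 yr.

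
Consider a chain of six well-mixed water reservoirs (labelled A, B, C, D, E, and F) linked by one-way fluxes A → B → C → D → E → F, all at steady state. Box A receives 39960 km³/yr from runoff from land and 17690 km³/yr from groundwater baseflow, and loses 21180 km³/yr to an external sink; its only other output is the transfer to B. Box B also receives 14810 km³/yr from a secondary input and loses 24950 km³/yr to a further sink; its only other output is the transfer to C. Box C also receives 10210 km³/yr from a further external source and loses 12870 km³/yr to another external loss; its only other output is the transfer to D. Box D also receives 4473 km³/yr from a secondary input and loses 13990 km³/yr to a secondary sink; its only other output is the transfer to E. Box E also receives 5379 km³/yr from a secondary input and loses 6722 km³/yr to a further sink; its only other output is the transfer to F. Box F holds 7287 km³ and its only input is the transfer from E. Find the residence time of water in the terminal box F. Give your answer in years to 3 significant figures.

0.569 yr

Box A: F(A→B) = (39960 + 17690) − 21180 = 36470 km³/yr.
Box B: F(B→C) = (36470 + 14810) − 24950 = 26330 km³/yr.
Box C: F(C→D) = (26330 + 10210) − 12870 = 23670 km³/yr.
Box D: F(D→E) = (23670 + 4473) − 13990 = 14153 km³/yr.
Box E: F(E→F) = (14153 + 5379) − 6722 = 12810 km³/yr.
Box F throughput = its input = 12810 km³/yr; τ = 7287 / 12810 = 0.5689 yr.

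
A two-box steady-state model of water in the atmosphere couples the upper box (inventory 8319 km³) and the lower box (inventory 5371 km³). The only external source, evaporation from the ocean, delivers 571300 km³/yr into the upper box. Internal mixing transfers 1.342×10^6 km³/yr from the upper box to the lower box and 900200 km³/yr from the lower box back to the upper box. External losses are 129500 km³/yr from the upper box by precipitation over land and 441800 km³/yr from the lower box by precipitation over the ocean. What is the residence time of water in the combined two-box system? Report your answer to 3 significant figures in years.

Residence time in the combined system uses the total inventory and the total *external* removal — internal exchanges between the two boxes cancel.
M_total = 8319 + 5371 = 13690 km³.
ΣF_external_out = 129500 + 441800 = 571300 km³/yr.
τ = M_total / ΣF_ext = 13690 / 571300 = 0.02396 yr.

0.0240 yr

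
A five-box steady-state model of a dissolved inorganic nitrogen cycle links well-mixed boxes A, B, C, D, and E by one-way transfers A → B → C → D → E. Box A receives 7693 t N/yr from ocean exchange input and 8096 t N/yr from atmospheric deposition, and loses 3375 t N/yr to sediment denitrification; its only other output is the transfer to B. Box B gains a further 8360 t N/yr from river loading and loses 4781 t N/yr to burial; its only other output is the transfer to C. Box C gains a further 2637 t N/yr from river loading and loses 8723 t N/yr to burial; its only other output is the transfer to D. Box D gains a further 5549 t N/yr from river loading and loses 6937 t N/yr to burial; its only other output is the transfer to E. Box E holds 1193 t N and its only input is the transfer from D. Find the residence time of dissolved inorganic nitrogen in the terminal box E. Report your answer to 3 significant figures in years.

Box A: F(A→B) = (7693 + 8096) − 3375 = 12414 t N/yr.
Box B: F(B→C) = (12414 + 8360) − 4781 = 15993 t N/yr.
Box C: F(C→D) = (15993 + 2637) − 8723 = 9907.0 t N/yr.
Box D: F(D→E) = (9907.0 + 5549) − 6937 = 8519.0 t N/yr.
Box E throughput = its input = 8519.0 t N/yr; τ = 1193 / 8519.0 = 0.1400 yr.

0.140 yr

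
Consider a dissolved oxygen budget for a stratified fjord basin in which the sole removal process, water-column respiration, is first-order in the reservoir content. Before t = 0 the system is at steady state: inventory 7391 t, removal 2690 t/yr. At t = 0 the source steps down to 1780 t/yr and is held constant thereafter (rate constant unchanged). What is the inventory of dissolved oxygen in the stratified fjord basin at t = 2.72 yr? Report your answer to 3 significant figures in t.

Residence time τ = M₀/F₀ = 2.748 yr. The eventual steady state is M_∞ = M₀·(F₁/F₀) = 7391 × 1780/2690 = 4890.7 t.
The anomaly ΔM(t) = M(t) − M_∞ decays as ΔM₀·e^(−t/τ) with ΔM₀ = 7391 − 4890.7 = 2500 t.
At t = 2.72 yr, e^(−t/τ) = e^(−0.9900) = 0.3716, so ΔM = 929.1 t and M = 4890.7 + 929.1 = 5819.8 t.

5820 t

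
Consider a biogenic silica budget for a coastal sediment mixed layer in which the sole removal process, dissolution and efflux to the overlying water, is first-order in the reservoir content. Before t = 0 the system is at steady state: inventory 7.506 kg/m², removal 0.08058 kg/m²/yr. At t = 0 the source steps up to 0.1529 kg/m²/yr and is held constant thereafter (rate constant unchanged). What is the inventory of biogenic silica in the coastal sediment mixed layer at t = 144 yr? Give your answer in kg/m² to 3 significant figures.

τ = M₀/F₀ = 7.506/0.08058 = 93.15 yr; rate constant k = 1/τ.
New steady state M_∞ = F₁/k = F₁·τ = 0.1529 × 93.15 = 14.243 kg/m².
M(t) = M_∞ + (M₀ − M_∞)·e^(−t/τ); t/τ = 144/93.15 = 1.546, so e^(−t/τ) = 0.2131.
M(t) = 14.243 − 6.737 × 0.2131 = 12.807 kg/m².

12.8 kg/m²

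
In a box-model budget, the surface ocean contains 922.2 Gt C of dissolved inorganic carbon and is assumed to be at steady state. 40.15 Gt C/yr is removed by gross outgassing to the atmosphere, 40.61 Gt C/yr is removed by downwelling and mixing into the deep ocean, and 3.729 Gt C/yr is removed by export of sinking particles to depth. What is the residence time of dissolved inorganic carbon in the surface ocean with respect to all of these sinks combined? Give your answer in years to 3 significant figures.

Total removal flux = 40.15 + 40.61 + 3.729 = 84.489 Gt C/yr.
τ = M / ΣF_out = 922.2 / 84.489 = 10.92 yr.

10.9 yr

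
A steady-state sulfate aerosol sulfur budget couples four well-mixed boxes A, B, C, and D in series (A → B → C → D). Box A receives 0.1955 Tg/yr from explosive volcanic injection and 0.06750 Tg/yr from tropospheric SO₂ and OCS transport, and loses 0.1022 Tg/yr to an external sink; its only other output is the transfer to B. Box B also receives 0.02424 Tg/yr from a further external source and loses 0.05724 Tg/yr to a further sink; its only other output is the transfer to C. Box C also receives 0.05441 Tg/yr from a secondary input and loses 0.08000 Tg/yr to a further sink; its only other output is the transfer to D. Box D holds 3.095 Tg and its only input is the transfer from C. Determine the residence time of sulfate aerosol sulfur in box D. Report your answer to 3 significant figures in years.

30.3 yr

Box A: F(A→B) = (0.1955 + 0.06750) − 0.1022 = 0.16080 Tg/yr.
Box B: F(B→C) = (0.16080 + 0.02424) − 0.05724 = 0.12780 Tg/yr.
Box C: F(C→D) = (0.12780 + 0.05441) − 0.08000 = 0.10221 Tg/yr.
Box D throughput = its input = 0.10221 Tg/yr; τ = 3.095 / 0.10221 = 30.28 yr.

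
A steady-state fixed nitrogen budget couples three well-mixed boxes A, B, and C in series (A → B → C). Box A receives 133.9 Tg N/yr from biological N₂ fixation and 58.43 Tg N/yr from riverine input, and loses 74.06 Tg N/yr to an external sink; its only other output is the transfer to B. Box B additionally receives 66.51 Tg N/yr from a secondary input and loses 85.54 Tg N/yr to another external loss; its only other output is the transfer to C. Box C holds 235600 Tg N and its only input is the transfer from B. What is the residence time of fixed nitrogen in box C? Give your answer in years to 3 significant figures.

Box A: F(A→B) = (133.9 + 58.43) − 74.06 = 118.27 Tg N/yr.
Box B: F(B→C) = (118.27 + 66.51) − 85.54 = 99.240 Tg N/yr.
Box C throughput = its input = 99.240 Tg N/yr; τ = 235600 / 99.240 = 2374 yr.

2370 yr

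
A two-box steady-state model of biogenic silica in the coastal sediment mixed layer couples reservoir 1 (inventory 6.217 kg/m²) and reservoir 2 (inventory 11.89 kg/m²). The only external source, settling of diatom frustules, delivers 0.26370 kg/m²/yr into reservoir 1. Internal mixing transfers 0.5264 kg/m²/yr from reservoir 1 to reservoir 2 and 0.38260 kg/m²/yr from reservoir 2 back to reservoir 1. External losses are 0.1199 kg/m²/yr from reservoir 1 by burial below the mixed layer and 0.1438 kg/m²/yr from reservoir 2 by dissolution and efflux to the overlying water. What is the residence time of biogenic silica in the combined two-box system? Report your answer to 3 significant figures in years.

For the system as a whole, the A↔B exchange is internal and contributes nothing to the throughput; only the external sinks remove mass.
M_total = 6.217 + 11.89 = 18.107 kg/m².
ΣF_external_out = 0.1199 + 0.1438 = 0.26370 kg/m²/yr.
τ = M_total / ΣF_ext = 18.107 / 0.26370 = 68.67 yr.

68.7 yr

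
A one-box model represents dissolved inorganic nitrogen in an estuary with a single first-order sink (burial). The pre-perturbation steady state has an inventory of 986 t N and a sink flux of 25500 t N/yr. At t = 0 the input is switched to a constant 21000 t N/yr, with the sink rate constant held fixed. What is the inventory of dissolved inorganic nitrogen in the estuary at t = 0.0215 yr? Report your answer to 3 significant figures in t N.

912 t N

The sink rate constant is k = F₀/M₀ = 25500/986 = 25.86 yr⁻¹.
Solving dM/dt = F₁ − kM with M(0) = M₀ gives M(t) = F₁/k + (M₀ − F₁/k)·e^(−kt).
F₁/k = 21000/25.86 = 812.00 t N; kt = 25.86 × 0.0215 = 0.5560, e^(−kt) = 0.5735.
M(0.0215) = 812.00 + (986 − 812.00) × 0.5735 = 812.00 + 99.79 = 911.79 t N.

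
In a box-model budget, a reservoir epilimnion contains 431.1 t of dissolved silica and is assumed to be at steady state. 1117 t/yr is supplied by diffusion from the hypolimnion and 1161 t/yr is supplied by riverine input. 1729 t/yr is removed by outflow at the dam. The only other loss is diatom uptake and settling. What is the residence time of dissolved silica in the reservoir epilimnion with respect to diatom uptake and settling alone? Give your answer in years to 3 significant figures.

At steady state ΣF_in = ΣF_out.
ΣF_in = 1117 + 1161 = 2278.0 t/yr.
Diatom uptake and settling flux = ΣF_in − (1729) = 2278.0 − 1729 = 549.0 t/yr.
τ = M / F = 431.1 / 549.0 = 0.7852 yr.

0.785 yr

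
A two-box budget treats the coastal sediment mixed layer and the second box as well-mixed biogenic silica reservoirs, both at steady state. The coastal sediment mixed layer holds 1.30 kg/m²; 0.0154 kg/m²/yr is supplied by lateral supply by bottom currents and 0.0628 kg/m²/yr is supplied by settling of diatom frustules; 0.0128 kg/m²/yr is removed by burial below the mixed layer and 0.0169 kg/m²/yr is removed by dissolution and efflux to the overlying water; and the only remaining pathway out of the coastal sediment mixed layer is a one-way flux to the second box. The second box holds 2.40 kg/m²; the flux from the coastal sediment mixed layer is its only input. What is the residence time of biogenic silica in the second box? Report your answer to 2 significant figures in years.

Balance the coastal sediment mixed layer: ΣF_in = 0.0154 + 0.0628 = 0.078200 kg/m²/yr.
Flux to the second box = ΣF_in − (0.0128 + 0.0169) = 0.048500 kg/m²/yr.
At steady state the output of the second box equals its input, 0.048500 kg/m²/yr.
τ = M / F = 2.40 / 0.048500 = 49.48 yr.

49 yr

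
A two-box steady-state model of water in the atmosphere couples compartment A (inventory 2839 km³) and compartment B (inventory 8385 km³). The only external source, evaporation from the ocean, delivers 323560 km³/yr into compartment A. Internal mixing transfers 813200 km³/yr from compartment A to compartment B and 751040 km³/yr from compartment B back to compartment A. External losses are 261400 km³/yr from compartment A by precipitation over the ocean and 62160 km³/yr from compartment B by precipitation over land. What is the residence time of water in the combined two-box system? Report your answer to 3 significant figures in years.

For the system as a whole, the A↔B exchange is internal and contributes nothing to the throughput; only the external sinks remove mass.
M_total = 2839 + 8385 = 11224 km³.
ΣF_external_out = 261400 + 62160 = 323560 km³/yr.
τ = M_total / ΣF_ext = 11224 / 323560 = 0.03469 yr.

0.0347 yr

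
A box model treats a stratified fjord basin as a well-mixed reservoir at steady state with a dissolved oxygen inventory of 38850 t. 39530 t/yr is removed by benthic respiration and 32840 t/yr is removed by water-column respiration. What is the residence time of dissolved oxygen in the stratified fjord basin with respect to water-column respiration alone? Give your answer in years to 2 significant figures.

1.2 yr

Residence time with respect to a single sink: τ = M / F_sink.
τ = 38850 / 32840 = 1.183 yr.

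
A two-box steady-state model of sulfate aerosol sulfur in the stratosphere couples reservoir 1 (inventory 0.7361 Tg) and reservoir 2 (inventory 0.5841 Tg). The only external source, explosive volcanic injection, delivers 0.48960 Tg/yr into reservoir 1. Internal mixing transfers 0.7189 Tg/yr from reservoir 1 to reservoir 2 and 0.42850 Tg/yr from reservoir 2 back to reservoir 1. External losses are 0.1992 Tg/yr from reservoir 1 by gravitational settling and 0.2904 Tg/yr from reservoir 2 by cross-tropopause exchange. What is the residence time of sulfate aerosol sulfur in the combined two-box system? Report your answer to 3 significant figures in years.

2.70 yr

Treat the two boxes together as one reservoir: the mixing fluxes between them are internal recycling, so τ = ΣM / Σ(external losses).
M_total = 0.7361 + 0.5841 = 1.3202 Tg.
ΣF_external_out = 0.1992 + 0.2904 = 0.48960 Tg/yr.
τ = M_total / ΣF_ext = 1.3202 / 0.48960 = 2.696 yr.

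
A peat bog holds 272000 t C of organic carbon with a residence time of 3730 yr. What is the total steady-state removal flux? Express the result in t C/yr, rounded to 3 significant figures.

F = M / τ = 272000 / 3730 = 72.92 t C/yr.

72.9 t C/yr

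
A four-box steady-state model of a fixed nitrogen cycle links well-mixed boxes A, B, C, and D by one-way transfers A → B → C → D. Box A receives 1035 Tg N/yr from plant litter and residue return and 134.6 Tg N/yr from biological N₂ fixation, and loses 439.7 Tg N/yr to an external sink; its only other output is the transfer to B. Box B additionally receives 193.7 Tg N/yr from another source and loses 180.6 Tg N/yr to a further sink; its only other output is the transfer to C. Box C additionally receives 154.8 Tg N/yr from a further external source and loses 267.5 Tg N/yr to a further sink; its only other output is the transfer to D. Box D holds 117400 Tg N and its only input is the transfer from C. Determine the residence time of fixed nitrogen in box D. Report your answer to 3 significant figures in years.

Box A: F(A→B) = (1035 + 134.6) − 439.7 = 729.90 Tg N/yr.
Box B: F(B→C) = (729.90 + 193.7) − 180.6 = 743.00 Tg N/yr.
Box C: F(C→D) = (743.00 + 154.8) − 267.5 = 630.30 Tg N/yr.
Box D throughput = its input = 630.30 Tg N/yr; τ = 117400 / 630.30 = 186.3 yr.

186 yr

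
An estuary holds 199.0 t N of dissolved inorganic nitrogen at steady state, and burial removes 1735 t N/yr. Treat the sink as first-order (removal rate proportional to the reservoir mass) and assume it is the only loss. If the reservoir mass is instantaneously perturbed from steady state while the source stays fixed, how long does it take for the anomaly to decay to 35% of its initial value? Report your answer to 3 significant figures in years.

0.120 yr

For a linear reservoir the anomaly decays as exp(−t/τ) with τ = M/F = 199.0/1735 = 0.1147 yr.
exp(−t/τ) = 0.35 ⇒ t = −τ ln(0.35) = 0.1147 × 1.050 = 0.1204 yr.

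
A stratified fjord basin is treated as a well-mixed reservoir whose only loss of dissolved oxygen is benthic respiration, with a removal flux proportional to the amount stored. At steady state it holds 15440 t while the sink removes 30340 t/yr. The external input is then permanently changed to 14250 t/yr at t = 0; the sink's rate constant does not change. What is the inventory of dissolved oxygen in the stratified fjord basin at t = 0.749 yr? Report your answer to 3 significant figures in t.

9130 t

Residence time τ = M₀/F₀ = 0.5089 yr. The eventual steady state is M_∞ = M₀·(F₁/F₀) = 15440 × 14250/30340 = 7251.8 t.
The anomaly ΔM(t) = M(t) − M_∞ decays as ΔM₀·e^(−t/τ) with ΔM₀ = 15440 − 7251.8 = 8188 t.
At t = 0.749 yr, e^(−t/τ) = e^(−1.472) = 0.2295, so ΔM = 1879 t and M = 7251.8 + 1879 = 9131.1 t.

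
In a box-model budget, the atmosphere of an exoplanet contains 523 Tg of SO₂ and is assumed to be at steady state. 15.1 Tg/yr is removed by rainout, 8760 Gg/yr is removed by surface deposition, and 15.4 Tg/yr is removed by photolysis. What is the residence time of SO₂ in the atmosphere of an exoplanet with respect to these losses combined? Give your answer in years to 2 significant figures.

13 yr

Convert the surface deposition flux: 8760 Gg/yr = 8.760 Tg/yr.
Total removal = 15.10 + 8.760 + 15.40 = 39.260 Tg/yr.
τ = M / ΣF_out = 523 / 39.260 = 13.32 yr.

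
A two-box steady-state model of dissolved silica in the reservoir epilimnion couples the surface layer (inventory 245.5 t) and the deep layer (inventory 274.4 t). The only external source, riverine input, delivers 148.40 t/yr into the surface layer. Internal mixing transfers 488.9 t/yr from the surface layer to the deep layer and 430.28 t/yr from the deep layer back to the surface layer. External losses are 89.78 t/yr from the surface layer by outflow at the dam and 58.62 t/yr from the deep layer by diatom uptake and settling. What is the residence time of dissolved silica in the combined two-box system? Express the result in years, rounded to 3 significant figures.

3.50 yr

Treat the two boxes together as one reservoir: the mixing fluxes between them are internal recycling, so τ = ΣM / Σ(external losses).
M_total = 245.5 + 274.4 = 519.90 t.
ΣF_external_out = 89.78 + 58.62 = 148.40 t/yr.
τ = M_total / ΣF_ext = 519.90 / 148.40 = 3.503 yr.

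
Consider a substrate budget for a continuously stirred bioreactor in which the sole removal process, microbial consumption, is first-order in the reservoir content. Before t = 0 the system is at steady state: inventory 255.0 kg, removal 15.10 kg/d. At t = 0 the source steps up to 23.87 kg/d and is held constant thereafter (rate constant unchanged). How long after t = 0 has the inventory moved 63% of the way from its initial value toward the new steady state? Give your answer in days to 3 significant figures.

16.8 d

τ = M₀/F₀ = 255.0/15.10 = 16.89 d.
The remaining gap fraction is e^(−t/τ); 63% covered ⇒ e^(−t/τ) = 0.370.
t = −τ ln(0.370) = 16.89 × 0.9943 = 16.79 d.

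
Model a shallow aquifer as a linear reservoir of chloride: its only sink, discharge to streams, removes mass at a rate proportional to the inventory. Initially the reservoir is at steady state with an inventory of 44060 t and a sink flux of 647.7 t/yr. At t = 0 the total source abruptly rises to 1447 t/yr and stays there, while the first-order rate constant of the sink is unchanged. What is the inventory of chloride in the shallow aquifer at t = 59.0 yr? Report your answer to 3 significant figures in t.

75600 t

τ = M₀/F₀ = 44060/647.7 = 68.03 yr; rate constant k = 1/τ.
New steady state M_∞ = F₁/k = F₁·τ = 1447 × 68.03 = 98433 t.
M(t) = M_∞ + (M₀ − M_∞)·e^(−t/τ); t/τ = 59.0/68.03 = 0.8673, so e^(−t/τ) = 0.4201.
M(t) = 98433 − 54370 × 0.4201 = 75592 t.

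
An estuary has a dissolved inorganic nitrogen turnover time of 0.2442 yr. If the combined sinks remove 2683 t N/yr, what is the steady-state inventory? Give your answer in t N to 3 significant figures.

655 t N

τ = M/F ⇒ M = τ × F = 0.2442 × 2683 = 655.2 t N.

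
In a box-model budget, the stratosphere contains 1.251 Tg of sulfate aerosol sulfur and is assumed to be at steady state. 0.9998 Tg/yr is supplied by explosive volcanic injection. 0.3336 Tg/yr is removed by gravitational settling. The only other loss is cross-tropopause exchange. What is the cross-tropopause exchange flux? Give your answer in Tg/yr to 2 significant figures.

At steady state ΣF_in = ΣF_out.
ΣF_in = 0.99980 Tg/yr.
Cross-tropopause exchange flux = ΣF_in − (0.3336) = 0.99980 − 0.3336 = 0.6662 Tg/yr.

0.67 Tg/yr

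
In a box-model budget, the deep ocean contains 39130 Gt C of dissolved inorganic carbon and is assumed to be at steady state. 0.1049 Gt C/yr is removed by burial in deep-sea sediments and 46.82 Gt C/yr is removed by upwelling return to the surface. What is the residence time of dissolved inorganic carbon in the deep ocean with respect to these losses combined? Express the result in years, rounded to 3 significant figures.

Total removal = 0.1049 + 46.82 = 46.925 Gt C/yr.
τ = M / ΣF_out = 39130 / 46.925 = 833.9 yr.

834 yr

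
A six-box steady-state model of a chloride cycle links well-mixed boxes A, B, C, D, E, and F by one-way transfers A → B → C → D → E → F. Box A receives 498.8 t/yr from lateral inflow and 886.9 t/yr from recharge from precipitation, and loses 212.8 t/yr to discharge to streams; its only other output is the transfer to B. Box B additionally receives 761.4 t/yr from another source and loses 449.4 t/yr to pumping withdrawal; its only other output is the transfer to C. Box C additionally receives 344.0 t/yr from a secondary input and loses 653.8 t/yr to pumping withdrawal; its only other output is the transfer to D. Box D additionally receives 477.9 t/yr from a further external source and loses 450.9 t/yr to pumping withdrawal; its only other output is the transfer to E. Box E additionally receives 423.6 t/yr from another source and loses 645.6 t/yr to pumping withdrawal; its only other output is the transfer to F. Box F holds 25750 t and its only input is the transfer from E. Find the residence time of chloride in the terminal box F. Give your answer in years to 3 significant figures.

Box A: F(A→B) = (498.8 + 886.9) − 212.8 = 1172.9 t/yr.
Box B: F(B→C) = (1172.9 + 761.4) − 449.4 = 1484.9 t/yr.
Box C: F(C→D) = (1484.9 + 344.0) − 653.8 = 1175.1 t/yr.
Box D: F(D→E) = (1175.1 + 477.9) − 450.9 = 1202.1 t/yr.
Box E: F(E→F) = (1202.1 + 423.6) − 645.6 = 980.10 t/yr.
Box F throughput = its input = 980.10 t/yr; τ = 25750 / 980.10 = 26.27 yr.

26.3 yr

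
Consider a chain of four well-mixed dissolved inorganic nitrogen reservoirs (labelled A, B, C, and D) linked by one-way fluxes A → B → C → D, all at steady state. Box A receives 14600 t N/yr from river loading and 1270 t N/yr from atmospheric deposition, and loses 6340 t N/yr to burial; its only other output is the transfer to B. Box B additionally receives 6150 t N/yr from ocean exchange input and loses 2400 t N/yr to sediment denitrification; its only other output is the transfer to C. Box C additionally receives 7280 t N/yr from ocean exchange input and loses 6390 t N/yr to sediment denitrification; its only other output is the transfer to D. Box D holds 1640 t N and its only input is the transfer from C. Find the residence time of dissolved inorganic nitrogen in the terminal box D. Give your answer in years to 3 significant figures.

0.116 yr

Box A: F(A→B) = (14600 + 1270) − 6340 = 9530.0 t N/yr.
Box B: F(B→C) = (9530.0 + 6150) − 2400 = 13280 t N/yr.
Box C: F(C→D) = (13280 + 7280) − 6390 = 14170 t N/yr.
Box D throughput = its input = 14170 t N/yr; τ = 1640 / 14170 = 0.1157 yr.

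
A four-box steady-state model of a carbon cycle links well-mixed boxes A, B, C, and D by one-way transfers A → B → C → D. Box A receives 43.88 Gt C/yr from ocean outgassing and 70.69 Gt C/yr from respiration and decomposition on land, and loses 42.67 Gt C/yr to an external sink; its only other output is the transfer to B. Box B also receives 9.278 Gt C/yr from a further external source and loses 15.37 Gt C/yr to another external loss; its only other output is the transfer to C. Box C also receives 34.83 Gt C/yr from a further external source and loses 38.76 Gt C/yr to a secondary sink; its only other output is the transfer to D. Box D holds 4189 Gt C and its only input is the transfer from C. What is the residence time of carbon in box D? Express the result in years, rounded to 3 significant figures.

67.7 yr

Box A: F(A→B) = (43.88 + 70.69) − 42.67 = 71.900 Gt C/yr.
Box B: F(B→C) = (71.900 + 9.278) − 15.37 = 65.808 Gt C/yr.
Box C: F(C→D) = (65.808 + 34.83) − 38.76 = 61.878 Gt C/yr.
Box D throughput = its input = 61.878 Gt C/yr; τ = 4189 / 61.878 = 67.70 yr.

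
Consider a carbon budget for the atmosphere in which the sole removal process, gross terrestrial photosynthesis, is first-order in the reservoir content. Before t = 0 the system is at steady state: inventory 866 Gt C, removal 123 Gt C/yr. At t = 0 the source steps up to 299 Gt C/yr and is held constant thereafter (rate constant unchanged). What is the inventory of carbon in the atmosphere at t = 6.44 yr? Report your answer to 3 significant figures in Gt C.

The sink rate constant is k = F₀/M₀ = 123/866 = 0.1420 yr⁻¹.
Solving dM/dt = F₁ − kM with M(0) = M₀ gives M(t) = F₁/k + (M₀ − F₁/k)·e^(−kt).
F₁/k = 299/0.1420 = 2105.2 Gt C; kt = 0.1420 × 6.44 = 0.9147, e^(−kt) = 0.4006.
M(6.44) = 2105.2 + (866 − 2105.2) × 0.4006 = 2105.2 − 496.5 = 1608.7 Gt C.

1610 Gt C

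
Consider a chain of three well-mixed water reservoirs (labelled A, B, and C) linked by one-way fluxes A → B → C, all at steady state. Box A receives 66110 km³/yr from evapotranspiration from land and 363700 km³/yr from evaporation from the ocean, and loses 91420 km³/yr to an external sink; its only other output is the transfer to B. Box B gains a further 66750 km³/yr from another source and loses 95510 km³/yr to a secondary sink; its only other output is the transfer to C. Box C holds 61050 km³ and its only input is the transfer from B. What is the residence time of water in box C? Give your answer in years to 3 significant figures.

0.197 yr

Box A: F(A→B) = (66110 + 363700) − 91420 = 338390 km³/yr.
Box B: F(B→C) = (338390 + 66750) − 95510 = 309630 km³/yr.
Box C throughput = its input = 309630 km³/yr; τ = 61050 / 309630 = 0.1972 yr.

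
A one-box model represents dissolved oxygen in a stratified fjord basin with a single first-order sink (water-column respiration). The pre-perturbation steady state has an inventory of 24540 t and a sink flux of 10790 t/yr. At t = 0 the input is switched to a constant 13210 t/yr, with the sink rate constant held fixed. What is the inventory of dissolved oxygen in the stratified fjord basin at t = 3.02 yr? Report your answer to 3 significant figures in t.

28600 t

The sink rate constant is k = F₀/M₀ = 10790/24540 = 0.4397 yr⁻¹.
Solving dM/dt = F₁ − kM with M(0) = M₀ gives M(t) = F₁/k + (M₀ − F₁/k)·e^(−kt).
F₁/k = 13210/0.4397 = 30044 t; kt = 0.4397 × 3.02 = 1.328, e^(−kt) = 0.2650.
M(3.02) = 30044 + (24540 − 30044) × 0.2650 = 30044 − 1459 = 28585 t.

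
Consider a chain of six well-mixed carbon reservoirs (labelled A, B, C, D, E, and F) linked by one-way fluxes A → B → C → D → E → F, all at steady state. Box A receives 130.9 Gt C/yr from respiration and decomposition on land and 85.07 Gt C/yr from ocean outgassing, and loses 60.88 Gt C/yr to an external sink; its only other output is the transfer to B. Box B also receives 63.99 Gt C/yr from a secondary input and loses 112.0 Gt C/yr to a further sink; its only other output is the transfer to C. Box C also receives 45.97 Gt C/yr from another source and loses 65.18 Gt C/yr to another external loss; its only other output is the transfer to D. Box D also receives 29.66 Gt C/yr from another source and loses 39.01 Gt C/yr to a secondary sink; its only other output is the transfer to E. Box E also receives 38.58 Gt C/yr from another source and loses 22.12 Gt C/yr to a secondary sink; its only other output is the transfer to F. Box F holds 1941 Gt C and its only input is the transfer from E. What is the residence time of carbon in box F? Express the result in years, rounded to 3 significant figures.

Box A: F(A→B) = (130.9 + 85.07) − 60.88 = 155.09 Gt C/yr.
Box B: F(B→C) = (155.09 + 63.99) − 112.0 = 107.08 Gt C/yr.
Box C: F(C→D) = (107.08 + 45.97) − 65.18 = 87.870 Gt C/yr.
Box D: F(D→E) = (87.870 + 29.66) − 39.01 = 78.520 Gt C/yr.
Box E: F(E→F) = (78.520 + 38.58) − 22.12 = 94.980 Gt C/yr.
Box F throughput = its input = 94.980 Gt C/yr; τ = 1941 / 94.980 = 20.44 yr.

20.4 yr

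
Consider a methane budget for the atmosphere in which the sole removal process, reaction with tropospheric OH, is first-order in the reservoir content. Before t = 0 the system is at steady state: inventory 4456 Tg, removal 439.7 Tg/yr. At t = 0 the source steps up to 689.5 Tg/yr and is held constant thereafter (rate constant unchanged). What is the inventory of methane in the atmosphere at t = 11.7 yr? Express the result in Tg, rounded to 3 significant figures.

τ = M₀/F₀ = 4456/439.7 = 10.13 yr; rate constant k = 1/τ.
New steady state M_∞ = F₁/k = F₁·τ = 689.5 × 10.13 = 6987.5 Tg.
M(t) = M_∞ + (M₀ − M_∞)·e^(−t/τ); t/τ = 11.7/10.13 = 1.155, so e^(−t/τ) = 0.3152.
M(t) = 6987.5 − 2532 × 0.3152 = 6189.6 Tg.

6190 Tg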